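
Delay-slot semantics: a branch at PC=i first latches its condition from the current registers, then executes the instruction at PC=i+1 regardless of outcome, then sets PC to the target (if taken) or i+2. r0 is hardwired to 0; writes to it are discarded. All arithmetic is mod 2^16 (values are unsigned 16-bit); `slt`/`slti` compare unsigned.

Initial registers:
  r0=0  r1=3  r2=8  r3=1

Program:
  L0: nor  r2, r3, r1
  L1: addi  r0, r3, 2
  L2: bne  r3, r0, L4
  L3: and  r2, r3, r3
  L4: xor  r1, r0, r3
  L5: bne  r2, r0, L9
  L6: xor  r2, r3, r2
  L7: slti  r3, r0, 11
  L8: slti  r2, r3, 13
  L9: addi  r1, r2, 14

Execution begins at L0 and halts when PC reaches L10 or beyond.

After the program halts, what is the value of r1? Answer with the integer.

  step pc=0: nor  r2, r3, r1  regs=(0,3,65532,1)
  step pc=1: addi  r0, r3, 2  regs=(0,3,65532,1)
  step pc=2: bne  r3, r0, L4  cond=T  regs=(0,3,65532,1)
  step pc=3: and  r2, r3, r3  regs=(0,3,1,1)
  step pc=4: xor  r1, r0, r3  regs=(0,1,1,1)
  step pc=5: bne  r2, r0, L9  cond=T  regs=(0,1,1,1)
  step pc=6: xor  r2, r3, r2  regs=(0,1,0,1)
  step pc=9: addi  r1, r2, 14  regs=(0,14,0,1)

14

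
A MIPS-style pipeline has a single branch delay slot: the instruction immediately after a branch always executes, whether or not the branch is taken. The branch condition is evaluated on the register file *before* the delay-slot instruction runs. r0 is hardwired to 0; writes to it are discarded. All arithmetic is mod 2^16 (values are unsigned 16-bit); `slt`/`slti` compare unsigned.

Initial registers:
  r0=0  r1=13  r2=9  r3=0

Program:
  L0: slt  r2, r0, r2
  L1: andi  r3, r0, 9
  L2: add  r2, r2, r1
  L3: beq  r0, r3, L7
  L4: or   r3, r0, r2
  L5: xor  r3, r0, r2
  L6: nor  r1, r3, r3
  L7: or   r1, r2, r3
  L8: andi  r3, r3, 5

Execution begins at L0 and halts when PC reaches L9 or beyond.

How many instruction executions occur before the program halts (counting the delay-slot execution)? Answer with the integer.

#0 slt  r2, r0, r2 ; 0/13/1/0
#1 andi  r3, r0, 9 ; 0/13/1/0
#2 add  r2, r2, r1 ; 0/13/14/0
#3 beq  r0, r3, L7 ; 0/13/14/0 ; →target
#4 or   r3, r0, r2 ; 0/13/14/14
#7 or   r1, r2, r3 ; 0/14/14/14
#8 andi  r3, r3, 5 ; 0/14/14/4

7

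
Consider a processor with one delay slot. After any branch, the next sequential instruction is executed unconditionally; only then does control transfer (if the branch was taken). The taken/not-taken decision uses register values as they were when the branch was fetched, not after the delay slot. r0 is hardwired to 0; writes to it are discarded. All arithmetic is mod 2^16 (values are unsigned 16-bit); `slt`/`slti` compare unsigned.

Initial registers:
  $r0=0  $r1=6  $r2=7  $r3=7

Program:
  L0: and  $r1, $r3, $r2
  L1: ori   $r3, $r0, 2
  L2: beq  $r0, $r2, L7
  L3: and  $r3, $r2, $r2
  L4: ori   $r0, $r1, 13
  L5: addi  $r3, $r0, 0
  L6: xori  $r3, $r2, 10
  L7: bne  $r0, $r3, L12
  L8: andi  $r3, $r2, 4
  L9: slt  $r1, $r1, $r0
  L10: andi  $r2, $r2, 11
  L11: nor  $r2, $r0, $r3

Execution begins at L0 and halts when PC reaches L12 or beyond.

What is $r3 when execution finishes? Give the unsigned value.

4

#0 and  $r1, $r3, $r2 ; 0/7/7/7
#1 ori   $r3, $r0, 2 ; 0/7/7/2
#2 beq  $r0, $r2, L7 ; 0/7/7/2 ; →fallthru
#3 and  $r3, $r2, $r2 ; 0/7/7/7
#4 ori   $r0, $r1, 13 ; 0/7/7/7
#5 addi  $r3, $r0, 0 ; 0/7/7/0
#6 xori  $r3, $r2, 10 ; 0/7/7/13
#7 bne  $r0, $r3, L12 ; 0/7/7/13 ; →target
#8 andi  $r3, $r2, 4 ; 0/7/7/4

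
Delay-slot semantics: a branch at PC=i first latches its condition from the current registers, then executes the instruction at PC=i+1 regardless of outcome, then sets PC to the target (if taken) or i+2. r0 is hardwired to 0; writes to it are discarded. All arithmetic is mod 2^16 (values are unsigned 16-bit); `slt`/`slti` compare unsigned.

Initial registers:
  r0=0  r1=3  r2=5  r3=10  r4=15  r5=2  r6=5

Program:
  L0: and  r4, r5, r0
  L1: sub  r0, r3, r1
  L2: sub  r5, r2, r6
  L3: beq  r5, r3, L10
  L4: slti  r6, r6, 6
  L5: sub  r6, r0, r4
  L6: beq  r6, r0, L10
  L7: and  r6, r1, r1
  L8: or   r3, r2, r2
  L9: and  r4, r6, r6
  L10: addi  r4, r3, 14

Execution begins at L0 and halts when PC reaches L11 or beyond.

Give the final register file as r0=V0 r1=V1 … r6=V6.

PC=0  and  r4, r5, r0        | r0=0 r1=3 r2=5 r3=10 r4=0 r5=2 r6=5
PC=1  sub  r0, r3, r1        | r0=0 r1=3 r2=5 r3=10 r4=0 r5=2 r6=5
PC=2  sub  r5, r2, r6        | r0=0 r1=3 r2=5 r3=10 r4=0 r5=0 r6=5
PC=3  beq  r5, r3, L10       | r0=0 r1=3 r2=5 r3=10 r4=0 r5=0 r6=5  [not taken]
PC=4  slti  r6, r6, 6        | r0=0 r1=3 r2=5 r3=10 r4=0 r5=0 r6=1
PC=5  sub  r6, r0, r4        | r0=0 r1=3 r2=5 r3=10 r4=0 r5=0 r6=0
PC=6  beq  r6, r0, L10       | r0=0 r1=3 r2=5 r3=10 r4=0 r5=0 r6=0  [TAKEN]
PC=7  and  r6, r1, r1        | r0=0 r1=3 r2=5 r3=10 r4=0 r5=0 r6=3
PC=10 addi  r4, r3, 14       | r0=0 r1=3 r2=5 r3=10 r4=24 r5=0 r6=3

r0=0 r1=3 r2=5 r3=10 r4=24 r5=0 r6=3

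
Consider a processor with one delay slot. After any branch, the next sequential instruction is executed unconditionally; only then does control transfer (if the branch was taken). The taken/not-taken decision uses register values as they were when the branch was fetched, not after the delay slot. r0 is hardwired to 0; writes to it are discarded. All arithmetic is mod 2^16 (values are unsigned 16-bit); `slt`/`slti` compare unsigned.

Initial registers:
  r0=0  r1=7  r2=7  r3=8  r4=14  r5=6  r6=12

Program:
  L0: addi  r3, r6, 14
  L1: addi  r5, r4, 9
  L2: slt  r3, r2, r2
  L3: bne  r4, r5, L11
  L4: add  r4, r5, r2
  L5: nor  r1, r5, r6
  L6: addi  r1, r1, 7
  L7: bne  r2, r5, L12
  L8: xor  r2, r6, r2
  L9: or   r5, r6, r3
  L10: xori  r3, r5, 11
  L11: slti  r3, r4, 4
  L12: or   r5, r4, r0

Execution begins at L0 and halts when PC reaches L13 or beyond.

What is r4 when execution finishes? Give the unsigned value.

30

  step pc=0: addi  r3, r6, 14  regs=(0,7,7,26,14,6,12)
  step pc=1: addi  r5, r4, 9  regs=(0,7,7,26,14,23,12)
  step pc=2: slt  r3, r2, r2  regs=(0,7,7,0,14,23,12)
  step pc=3: bne  r4, r5, L11  cond=T  regs=(0,7,7,0,14,23,12)
  step pc=4: add  r4, r5, r2  regs=(0,7,7,0,30,23,12)
  step pc=11: slti  r3, r4, 4  regs=(0,7,7,0,30,23,12)
  step pc=12: or   r5, r4, r0  regs=(0,7,7,0,30,30,12)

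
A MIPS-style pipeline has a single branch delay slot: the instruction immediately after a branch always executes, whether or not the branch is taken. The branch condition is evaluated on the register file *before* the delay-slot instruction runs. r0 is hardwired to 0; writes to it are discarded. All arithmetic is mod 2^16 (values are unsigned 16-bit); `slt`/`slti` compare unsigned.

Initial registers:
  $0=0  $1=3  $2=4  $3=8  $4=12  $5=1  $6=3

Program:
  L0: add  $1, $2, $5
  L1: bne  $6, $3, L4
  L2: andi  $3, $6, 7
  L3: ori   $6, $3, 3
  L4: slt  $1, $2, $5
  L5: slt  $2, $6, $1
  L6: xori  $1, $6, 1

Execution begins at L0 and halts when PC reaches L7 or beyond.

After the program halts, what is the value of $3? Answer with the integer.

3

#0 add  $1, $2, $5 ; 0/5/4/8/12/1/3
#1 bne  $6, $3, L4 ; 0/5/4/8/12/1/3 ; →target
#2 andi  $3, $6, 7 ; 0/5/4/3/12/1/3
#4 slt  $1, $2, $5 ; 0/0/4/3/12/1/3
#5 slt  $2, $6, $1 ; 0/0/0/3/12/1/3
#6 xori  $1, $6, 1 ; 0/2/0/3/12/1/3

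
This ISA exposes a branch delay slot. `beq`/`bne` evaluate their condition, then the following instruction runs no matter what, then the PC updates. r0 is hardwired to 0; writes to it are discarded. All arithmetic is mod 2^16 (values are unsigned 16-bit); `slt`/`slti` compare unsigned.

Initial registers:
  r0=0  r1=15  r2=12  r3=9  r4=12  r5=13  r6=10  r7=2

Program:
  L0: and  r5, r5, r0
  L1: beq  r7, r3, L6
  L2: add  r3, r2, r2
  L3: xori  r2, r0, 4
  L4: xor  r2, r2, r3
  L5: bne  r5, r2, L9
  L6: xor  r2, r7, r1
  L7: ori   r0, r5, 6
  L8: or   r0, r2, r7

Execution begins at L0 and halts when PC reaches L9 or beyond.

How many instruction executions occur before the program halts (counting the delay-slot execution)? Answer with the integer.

7

#0 and  r5, r5, r0 ; 0/15/12/9/12/0/10/2
#1 beq  r7, r3, L6 ; 0/15/12/9/12/0/10/2 ; →fallthru
#2 add  r3, r2, r2 ; 0/15/12/24/12/0/10/2
#3 xori  r2, r0, 4 ; 0/15/4/24/12/0/10/2
#4 xor  r2, r2, r3 ; 0/15/28/24/12/0/10/2
#5 bne  r5, r2, L9 ; 0/15/28/24/12/0/10/2 ; →target
#6 xor  r2, r7, r1 ; 0/15/13/24/12/0/10/2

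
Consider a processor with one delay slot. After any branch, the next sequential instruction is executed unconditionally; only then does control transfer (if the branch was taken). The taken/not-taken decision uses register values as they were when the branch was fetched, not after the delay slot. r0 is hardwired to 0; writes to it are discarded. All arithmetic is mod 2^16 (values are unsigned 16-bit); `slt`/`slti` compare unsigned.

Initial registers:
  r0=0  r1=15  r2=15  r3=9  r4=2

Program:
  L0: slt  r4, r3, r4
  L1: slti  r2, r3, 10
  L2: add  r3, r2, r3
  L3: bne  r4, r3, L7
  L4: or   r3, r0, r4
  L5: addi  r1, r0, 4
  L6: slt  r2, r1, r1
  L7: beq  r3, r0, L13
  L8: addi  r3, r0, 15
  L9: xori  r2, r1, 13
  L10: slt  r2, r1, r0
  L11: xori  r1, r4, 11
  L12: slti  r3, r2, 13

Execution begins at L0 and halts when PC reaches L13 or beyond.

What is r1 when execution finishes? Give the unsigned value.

[0] slt  r4, r3, r4  →  {r0:0, r1:15, r2:15, r3:9, r4:0}
[1] slti  r2, r3, 10  →  {r0:0, r1:15, r2:1, r3:9, r4:0}
[2] add  r3, r2, r3  →  {r0:0, r1:15, r2:1, r3:10, r4:0}
[3] bne  r4, r3, L7  →  {r0:0, r1:15, r2:1, r3:10, r4:0}  ⟨branch taken⟩
[4] or   r3, r0, r4  →  {r0:0, r1:15, r2:1, r3:0, r4:0}
[7] beq  r3, r0, L13  →  {r0:0, r1:15, r2:1, r3:0, r4:0}  ⟨branch taken⟩
[8] addi  r3, r0, 15  →  {r0:0, r1:15, r2:1, r3:15, r4:0}

15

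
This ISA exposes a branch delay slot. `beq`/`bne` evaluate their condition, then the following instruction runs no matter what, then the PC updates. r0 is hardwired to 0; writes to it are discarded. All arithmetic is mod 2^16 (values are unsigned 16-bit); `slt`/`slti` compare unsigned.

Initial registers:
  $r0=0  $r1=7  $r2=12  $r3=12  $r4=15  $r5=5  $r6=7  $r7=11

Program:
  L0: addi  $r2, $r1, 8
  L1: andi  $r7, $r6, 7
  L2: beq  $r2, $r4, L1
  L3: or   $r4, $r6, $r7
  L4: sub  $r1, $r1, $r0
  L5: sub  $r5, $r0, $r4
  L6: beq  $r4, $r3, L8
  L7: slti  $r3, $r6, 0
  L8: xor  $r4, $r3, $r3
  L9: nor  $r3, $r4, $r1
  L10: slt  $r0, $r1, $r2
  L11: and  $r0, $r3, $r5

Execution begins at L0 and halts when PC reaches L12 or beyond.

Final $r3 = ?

65528

PC=0  addi  $r2, $r1, 8      | $r0=0 $r1=7 $r2=15 $r3=12 $r4=15 $r5=5 $r6=7 $r7=11
PC=1  andi  $r7, $r6, 7      | $r0=0 $r1=7 $r2=15 $r3=12 $r4=15 $r5=5 $r6=7 $r7=7
PC=2  beq  $r2, $r4, L1      | $r0=0 $r1=7 $r2=15 $r3=12 $r4=15 $r5=5 $r6=7 $r7=7  [TAKEN]
PC=3  or   $r4, $r6, $r7     | $r0=0 $r1=7 $r2=15 $r3=12 $r4=7 $r5=5 $r6=7 $r7=7
PC=1  andi  $r7, $r6, 7      | $r0=0 $r1=7 $r2=15 $r3=12 $r4=7 $r5=5 $r6=7 $r7=7
PC=2  beq  $r2, $r4, L1      | $r0=0 $r1=7 $r2=15 $r3=12 $r4=7 $r5=5 $r6=7 $r7=7  [not taken]
PC=3  or   $r4, $r6, $r7     | $r0=0 $r1=7 $r2=15 $r3=12 $r4=7 $r5=5 $r6=7 $r7=7
PC=4  sub  $r1, $r1, $r0     | $r0=0 $r1=7 $r2=15 $r3=12 $r4=7 $r5=5 $r6=7 $r7=7
PC=5  sub  $r5, $r0, $r4     | $r0=0 $r1=7 $r2=15 $r3=12 $r4=7 $r5=65529 $r6=7 $r7=7
PC=6  beq  $r4, $r3, L8      | $r0=0 $r1=7 $r2=15 $r3=12 $r4=7 $r5=65529 $r6=7 $r7=7  [not taken]
PC=7  slti  $r3, $r6, 0      | $r0=0 $r1=7 $r2=15 $r3=0 $r4=7 $r5=65529 $r6=7 $r7=7
PC=8  xor  $r4, $r3, $r3     | $r0=0 $r1=7 $r2=15 $r3=0 $r4=0 $r5=65529 $r6=7 $r7=7
PC=9  nor  $r3, $r4, $r1     | $r0=0 $r1=7 $r2=15 $r3=65528 $r4=0 $r5=65529 $r6=7 $r7=7
PC=10 slt  $r0, $r1, $r2     | $r0=0 $r1=7 $r2=15 $r3=65528 $r4=0 $r5=65529 $r6=7 $r7=7
PC=11 and  $r0, $r3, $r5     | $r0=0 $r1=7 $r2=15 $r3=65528 $r4=0 $r5=65529 $r6=7 $r7=7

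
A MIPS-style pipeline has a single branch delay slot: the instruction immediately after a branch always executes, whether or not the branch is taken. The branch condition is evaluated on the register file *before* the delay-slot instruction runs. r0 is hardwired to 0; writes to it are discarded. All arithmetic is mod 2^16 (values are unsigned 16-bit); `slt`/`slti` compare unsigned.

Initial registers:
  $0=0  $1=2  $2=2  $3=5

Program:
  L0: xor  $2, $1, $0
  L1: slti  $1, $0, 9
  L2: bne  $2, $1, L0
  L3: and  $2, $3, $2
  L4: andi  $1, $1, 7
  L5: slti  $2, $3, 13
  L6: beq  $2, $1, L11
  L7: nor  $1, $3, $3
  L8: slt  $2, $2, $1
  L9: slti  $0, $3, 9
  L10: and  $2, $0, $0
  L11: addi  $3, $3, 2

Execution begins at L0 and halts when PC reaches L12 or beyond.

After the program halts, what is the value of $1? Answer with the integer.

65530

  step pc=0: xor  $2, $1, $0  regs=(0,2,2,5)
  step pc=1: slti  $1, $0, 9  regs=(0,1,2,5)
  step pc=2: bne  $2, $1, L0  cond=T  regs=(0,1,2,5)
  step pc=3: and  $2, $3, $2  regs=(0,1,0,5)
  step pc=0: xor  $2, $1, $0  regs=(0,1,1,5)
  step pc=1: slti  $1, $0, 9  regs=(0,1,1,5)
  step pc=2: bne  $2, $1, L0  cond=F  regs=(0,1,1,5)
  step pc=3: and  $2, $3, $2  regs=(0,1,1,5)
  step pc=4: andi  $1, $1, 7  regs=(0,1,1,5)
  step pc=5: slti  $2, $3, 13  regs=(0,1,1,5)
  step pc=6: beq  $2, $1, L11  cond=T  regs=(0,1,1,5)
  step pc=7: nor  $1, $3, $3  regs=(0,65530,1,5)
  step pc=11: addi  $3, $3, 2  regs=(0,65530,1,7)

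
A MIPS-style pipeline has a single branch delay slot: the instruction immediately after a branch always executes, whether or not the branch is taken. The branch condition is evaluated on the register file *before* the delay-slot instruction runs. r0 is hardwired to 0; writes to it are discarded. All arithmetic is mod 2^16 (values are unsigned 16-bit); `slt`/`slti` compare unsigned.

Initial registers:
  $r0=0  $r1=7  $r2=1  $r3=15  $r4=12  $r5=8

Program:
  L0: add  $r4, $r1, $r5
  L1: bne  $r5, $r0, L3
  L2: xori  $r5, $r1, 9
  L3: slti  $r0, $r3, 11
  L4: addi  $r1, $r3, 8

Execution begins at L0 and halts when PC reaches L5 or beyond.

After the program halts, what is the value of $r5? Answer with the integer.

[0] add  $r4, $r1, $r5  →  {$r0:0, $r1:7, $r2:1, $r3:15, $r4:15, $r5:8}
[1] bne  $r5, $r0, L3  →  {$r0:0, $r1:7, $r2:1, $r3:15, $r4:15, $r5:8}  ⟨branch taken⟩
[2] xori  $r5, $r1, 9  →  {$r0:0, $r1:7, $r2:1, $r3:15, $r4:15, $r5:14}
[3] slti  $r0, $r3, 11  →  {$r0:0, $r1:7, $r2:1, $r3:15, $r4:15, $r5:14}
[4] addi  $r1, $r3, 8  →  {$r0:0, $r1:23, $r2:1, $r3:15, $r4:15, $r5:14}

14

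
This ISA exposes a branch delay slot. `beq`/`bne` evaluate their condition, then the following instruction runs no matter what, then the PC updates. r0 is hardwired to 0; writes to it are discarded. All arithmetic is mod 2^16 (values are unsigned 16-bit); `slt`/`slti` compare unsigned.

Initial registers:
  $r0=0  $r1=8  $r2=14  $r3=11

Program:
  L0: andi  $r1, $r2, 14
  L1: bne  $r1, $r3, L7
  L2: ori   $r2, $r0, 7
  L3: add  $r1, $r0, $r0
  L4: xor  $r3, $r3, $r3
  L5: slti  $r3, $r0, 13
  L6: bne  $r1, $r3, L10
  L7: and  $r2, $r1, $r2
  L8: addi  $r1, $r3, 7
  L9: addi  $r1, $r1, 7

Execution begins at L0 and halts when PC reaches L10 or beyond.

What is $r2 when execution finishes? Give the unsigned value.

PC=0  andi  $r1, $r2, 14     | $r0=0 $r1=14 $r2=14 $r3=11
PC=1  bne  $r1, $r3, L7      | $r0=0 $r1=14 $r2=14 $r3=11  [TAKEN]
PC=2  ori   $r2, $r0, 7      | $r0=0 $r1=14 $r2=7 $r3=11
PC=7  and  $r2, $r1, $r2     | $r0=0 $r1=14 $r2=6 $r3=11
PC=8  addi  $r1, $r3, 7      | $r0=0 $r1=18 $r2=6 $r3=11
PC=9  addi  $r1, $r1, 7      | $r0=0 $r1=25 $r2=6 $r3=11

6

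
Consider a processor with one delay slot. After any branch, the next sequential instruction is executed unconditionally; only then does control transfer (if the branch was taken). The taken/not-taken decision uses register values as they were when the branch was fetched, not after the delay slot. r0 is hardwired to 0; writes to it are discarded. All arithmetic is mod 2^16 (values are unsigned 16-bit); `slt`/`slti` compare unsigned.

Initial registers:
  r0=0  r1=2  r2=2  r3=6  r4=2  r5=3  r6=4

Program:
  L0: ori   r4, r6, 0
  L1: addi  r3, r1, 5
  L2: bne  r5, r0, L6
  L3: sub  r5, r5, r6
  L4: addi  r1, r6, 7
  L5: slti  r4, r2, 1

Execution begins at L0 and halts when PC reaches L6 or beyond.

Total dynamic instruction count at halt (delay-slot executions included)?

  step pc=0: ori   r4, r6, 0  regs=(0,2,2,6,4,3,4)
  step pc=1: addi  r3, r1, 5  regs=(0,2,2,7,4,3,4)
  step pc=2: bne  r5, r0, L6  cond=T  regs=(0,2,2,7,4,3,4)
  step pc=3: sub  r5, r5, r6  regs=(0,2,2,7,4,65535,4)

4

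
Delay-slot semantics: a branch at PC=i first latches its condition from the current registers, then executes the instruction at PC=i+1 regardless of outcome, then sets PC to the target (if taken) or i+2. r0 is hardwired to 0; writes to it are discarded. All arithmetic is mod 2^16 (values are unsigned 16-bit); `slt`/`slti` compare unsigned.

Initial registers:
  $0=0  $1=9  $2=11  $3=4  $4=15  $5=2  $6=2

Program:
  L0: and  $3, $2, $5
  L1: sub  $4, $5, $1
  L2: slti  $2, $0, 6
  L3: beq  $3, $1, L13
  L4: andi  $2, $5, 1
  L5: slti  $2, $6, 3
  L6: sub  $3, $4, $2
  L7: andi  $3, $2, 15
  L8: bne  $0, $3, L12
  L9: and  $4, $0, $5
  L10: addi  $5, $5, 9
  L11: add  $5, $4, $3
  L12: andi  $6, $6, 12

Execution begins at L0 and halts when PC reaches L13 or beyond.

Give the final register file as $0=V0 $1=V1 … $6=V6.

PC=0  and  $3, $2, $5        | $0=0 $1=9 $2=11 $3=2 $4=15 $5=2 $6=2
PC=1  sub  $4, $5, $1        | $0=0 $1=9 $2=11 $3=2 $4=65529 $5=2 $6=2
PC=2  slti  $2, $0, 6        | $0=0 $1=9 $2=1 $3=2 $4=65529 $5=2 $6=2
PC=3  beq  $3, $1, L13       | $0=0 $1=9 $2=1 $3=2 $4=65529 $5=2 $6=2  [not taken]
PC=4  andi  $2, $5, 1        | $0=0 $1=9 $2=0 $3=2 $4=65529 $5=2 $6=2
PC=5  slti  $2, $6, 3        | $0=0 $1=9 $2=1 $3=2 $4=65529 $5=2 $6=2
PC=6  sub  $3, $4, $2        | $0=0 $1=9 $2=1 $3=65528 $4=65529 $5=2 $6=2
PC=7  andi  $3, $2, 15       | $0=0 $1=9 $2=1 $3=1 $4=65529 $5=2 $6=2
PC=8  bne  $0, $3, L12       | $0=0 $1=9 $2=1 $3=1 $4=65529 $5=2 $6=2  [TAKEN]
PC=9  and  $4, $0, $5        | $0=0 $1=9 $2=1 $3=1 $4=0 $5=2 $6=2
PC=12 andi  $6, $6, 12       | $0=0 $1=9 $2=1 $3=1 $4=0 $5=2 $6=0

$0=0 $1=9 $2=1 $3=1 $4=0 $5=2 $6=0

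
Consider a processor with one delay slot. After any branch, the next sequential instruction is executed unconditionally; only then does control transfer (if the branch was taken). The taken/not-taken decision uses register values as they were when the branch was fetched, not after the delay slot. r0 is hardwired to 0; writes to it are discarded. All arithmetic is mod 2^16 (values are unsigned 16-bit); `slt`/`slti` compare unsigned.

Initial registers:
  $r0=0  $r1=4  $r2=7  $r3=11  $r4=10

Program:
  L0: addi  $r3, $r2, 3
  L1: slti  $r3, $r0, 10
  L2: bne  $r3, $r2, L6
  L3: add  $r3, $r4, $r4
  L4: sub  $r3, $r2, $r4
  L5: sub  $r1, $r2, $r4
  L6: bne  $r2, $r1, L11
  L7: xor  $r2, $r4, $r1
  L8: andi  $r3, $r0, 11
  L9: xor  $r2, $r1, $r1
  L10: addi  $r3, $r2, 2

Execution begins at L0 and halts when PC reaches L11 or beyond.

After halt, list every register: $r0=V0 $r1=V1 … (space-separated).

  step pc=0: addi  $r3, $r2, 3  regs=(0,4,7,10,10)
  step pc=1: slti  $r3, $r0, 10  regs=(0,4,7,1,10)
  step pc=2: bne  $r3, $r2, L6  cond=T  regs=(0,4,7,1,10)
  step pc=3: add  $r3, $r4, $r4  regs=(0,4,7,20,10)
  step pc=6: bne  $r2, $r1, L11  cond=T  regs=(0,4,7,20,10)
  step pc=7: xor  $r2, $r4, $r1  regs=(0,4,14,20,10)

$r0=0 $r1=4 $r2=14 $r3=20 $r4=10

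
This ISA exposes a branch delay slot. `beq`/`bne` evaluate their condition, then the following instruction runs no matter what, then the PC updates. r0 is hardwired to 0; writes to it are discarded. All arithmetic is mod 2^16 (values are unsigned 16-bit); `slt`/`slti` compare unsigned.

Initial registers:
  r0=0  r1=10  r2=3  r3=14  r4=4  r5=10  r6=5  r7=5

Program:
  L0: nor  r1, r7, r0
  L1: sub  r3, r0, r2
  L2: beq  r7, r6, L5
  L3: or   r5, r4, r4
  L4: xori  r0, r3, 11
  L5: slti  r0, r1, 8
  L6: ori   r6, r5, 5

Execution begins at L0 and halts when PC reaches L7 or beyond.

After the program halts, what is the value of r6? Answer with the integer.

PC=0  nor  r1, r7, r0        | r0=0 r1=65530 r2=3 r3=14 r4=4 r5=10 r6=5 r7=5
PC=1  sub  r3, r0, r2        | r0=0 r1=65530 r2=3 r3=65533 r4=4 r5=10 r6=5 r7=5
PC=2  beq  r7, r6, L5        | r0=0 r1=65530 r2=3 r3=65533 r4=4 r5=10 r6=5 r7=5  [TAKEN]
PC=3  or   r5, r4, r4        | r0=0 r1=65530 r2=3 r3=65533 r4=4 r5=4 r6=5 r7=5
PC=5  slti  r0, r1, 8        | r0=0 r1=65530 r2=3 r3=65533 r4=4 r5=4 r6=5 r7=5
PC=6  ori   r6, r5, 5        | r0=0 r1=65530 r2=3 r3=65533 r4=4 r5=4 r6=5 r7=5

5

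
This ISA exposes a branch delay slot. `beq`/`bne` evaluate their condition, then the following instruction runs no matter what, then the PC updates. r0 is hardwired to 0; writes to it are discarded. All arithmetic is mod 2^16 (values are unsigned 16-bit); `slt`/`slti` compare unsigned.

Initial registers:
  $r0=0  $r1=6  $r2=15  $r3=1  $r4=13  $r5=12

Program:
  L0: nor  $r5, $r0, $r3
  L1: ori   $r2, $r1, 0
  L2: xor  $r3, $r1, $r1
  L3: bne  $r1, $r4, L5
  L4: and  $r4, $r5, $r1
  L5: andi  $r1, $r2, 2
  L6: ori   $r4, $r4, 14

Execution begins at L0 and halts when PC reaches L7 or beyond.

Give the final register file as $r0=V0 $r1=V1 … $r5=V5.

PC=0  nor  $r5, $r0, $r3     | $r0=0 $r1=6 $r2=15 $r3=1 $r4=13 $r5=65534
PC=1  ori   $r2, $r1, 0      | $r0=0 $r1=6 $r2=6 $r3=1 $r4=13 $r5=65534
PC=2  xor  $r3, $r1, $r1     | $r0=0 $r1=6 $r2=6 $r3=0 $r4=13 $r5=65534
PC=3  bne  $r1, $r4, L5      | $r0=0 $r1=6 $r2=6 $r3=0 $r4=13 $r5=65534  [TAKEN]
PC=4  and  $r4, $r5, $r1     | $r0=0 $r1=6 $r2=6 $r3=0 $r4=6 $r5=65534
PC=5  andi  $r1, $r2, 2      | $r0=0 $r1=2 $r2=6 $r3=0 $r4=6 $r5=65534
PC=6  ori   $r4, $r4, 14     | $r0=0 $r1=2 $r2=6 $r3=0 $r4=14 $r5=65534

$r0=0 $r1=2 $r2=6 $r3=0 $r4=14 $r5=65534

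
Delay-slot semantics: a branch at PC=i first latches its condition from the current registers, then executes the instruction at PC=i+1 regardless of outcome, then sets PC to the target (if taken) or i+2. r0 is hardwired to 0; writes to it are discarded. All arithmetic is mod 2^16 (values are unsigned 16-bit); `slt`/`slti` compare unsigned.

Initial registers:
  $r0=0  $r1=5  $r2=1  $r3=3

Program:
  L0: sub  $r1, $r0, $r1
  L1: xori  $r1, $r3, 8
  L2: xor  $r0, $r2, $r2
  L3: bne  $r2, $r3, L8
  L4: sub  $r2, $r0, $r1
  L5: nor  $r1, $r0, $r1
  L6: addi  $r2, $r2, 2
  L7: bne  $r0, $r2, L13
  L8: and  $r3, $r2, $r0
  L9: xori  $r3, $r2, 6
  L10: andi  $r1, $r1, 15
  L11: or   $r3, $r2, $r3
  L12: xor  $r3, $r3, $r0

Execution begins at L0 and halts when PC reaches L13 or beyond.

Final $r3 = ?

65527

[0] sub  $r1, $r0, $r1  →  {$r0:0, $r1:65531, $r2:1, $r3:3}
[1] xori  $r1, $r3, 8  →  {$r0:0, $r1:11, $r2:1, $r3:3}
[2] xor  $r0, $r2, $r2  →  {$r0:0, $r1:11, $r2:1, $r3:3}
[3] bne  $r2, $r3, L8  →  {$r0:0, $r1:11, $r2:1, $r3:3}  ⟨branch taken⟩
[4] sub  $r2, $r0, $r1  →  {$r0:0, $r1:11, $r2:65525, $r3:3}
[8] and  $r3, $r2, $r0  →  {$r0:0, $r1:11, $r2:65525, $r3:0}
[9] xori  $r3, $r2, 6  →  {$r0:0, $r1:11, $r2:65525, $r3:65523}
[10] andi  $r1, $r1, 15  →  {$r0:0, $r1:11, $r2:65525, $r3:65523}
[11] or   $r3, $r2, $r3  →  {$r0:0, $r1:11, $r2:65525, $r3:65527}
[12] xor  $r3, $r3, $r0  →  {$r0:0, $r1:11, $r2:65525, $r3:65527}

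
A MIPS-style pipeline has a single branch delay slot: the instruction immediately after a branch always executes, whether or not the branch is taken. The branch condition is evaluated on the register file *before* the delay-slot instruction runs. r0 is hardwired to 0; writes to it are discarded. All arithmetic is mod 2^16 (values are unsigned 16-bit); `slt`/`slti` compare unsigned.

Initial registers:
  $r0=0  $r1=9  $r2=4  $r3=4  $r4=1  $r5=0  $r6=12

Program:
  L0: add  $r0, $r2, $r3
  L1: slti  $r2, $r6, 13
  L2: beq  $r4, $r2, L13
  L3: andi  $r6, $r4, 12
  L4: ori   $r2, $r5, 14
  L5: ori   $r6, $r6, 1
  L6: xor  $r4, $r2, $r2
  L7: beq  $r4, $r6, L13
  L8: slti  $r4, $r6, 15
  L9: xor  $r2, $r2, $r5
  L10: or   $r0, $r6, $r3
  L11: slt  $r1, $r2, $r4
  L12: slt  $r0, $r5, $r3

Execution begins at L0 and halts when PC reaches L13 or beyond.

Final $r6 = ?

0

  step pc=0: add  $r0, $r2, $r3  regs=(0,9,4,4,1,0,12)
  step pc=1: slti  $r2, $r6, 13  regs=(0,9,1,4,1,0,12)
  step pc=2: beq  $r4, $r2, L13  cond=T  regs=(0,9,1,4,1,0,12)
  step pc=3: andi  $r6, $r4, 12  regs=(0,9,1,4,1,0,0)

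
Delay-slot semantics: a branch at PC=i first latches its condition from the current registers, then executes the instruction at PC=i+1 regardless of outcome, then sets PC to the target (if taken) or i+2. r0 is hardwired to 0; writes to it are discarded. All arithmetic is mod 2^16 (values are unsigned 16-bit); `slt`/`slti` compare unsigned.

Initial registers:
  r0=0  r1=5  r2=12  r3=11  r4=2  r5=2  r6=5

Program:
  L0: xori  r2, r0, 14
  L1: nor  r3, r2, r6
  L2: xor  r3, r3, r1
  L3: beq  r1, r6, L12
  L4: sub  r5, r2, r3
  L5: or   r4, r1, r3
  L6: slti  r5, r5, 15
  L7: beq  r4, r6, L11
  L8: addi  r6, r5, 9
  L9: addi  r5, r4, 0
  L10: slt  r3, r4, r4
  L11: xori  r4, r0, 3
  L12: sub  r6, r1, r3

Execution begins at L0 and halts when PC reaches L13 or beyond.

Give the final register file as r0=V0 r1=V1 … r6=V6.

[0] xori  r2, r0, 14  →  {r0:0, r1:5, r2:14, r3:11, r4:2, r5:2, r6:5}
[1] nor  r3, r2, r6  →  {r0:0, r1:5, r2:14, r3:65520, r4:2, r5:2, r6:5}
[2] xor  r3, r3, r1  →  {r0:0, r1:5, r2:14, r3:65525, r4:2, r5:2, r6:5}
[3] beq  r1, r6, L12  →  {r0:0, r1:5, r2:14, r3:65525, r4:2, r5:2, r6:5}  ⟨branch taken⟩
[4] sub  r5, r2, r3  →  {r0:0, r1:5, r2:14, r3:65525, r4:2, r5:25, r6:5}
[12] sub  r6, r1, r3  →  {r0:0, r1:5, r2:14, r3:65525, r4:2, r5:25, r6:16}

r0=0 r1=5 r2=14 r3=65525 r4=2 r5=25 r6=16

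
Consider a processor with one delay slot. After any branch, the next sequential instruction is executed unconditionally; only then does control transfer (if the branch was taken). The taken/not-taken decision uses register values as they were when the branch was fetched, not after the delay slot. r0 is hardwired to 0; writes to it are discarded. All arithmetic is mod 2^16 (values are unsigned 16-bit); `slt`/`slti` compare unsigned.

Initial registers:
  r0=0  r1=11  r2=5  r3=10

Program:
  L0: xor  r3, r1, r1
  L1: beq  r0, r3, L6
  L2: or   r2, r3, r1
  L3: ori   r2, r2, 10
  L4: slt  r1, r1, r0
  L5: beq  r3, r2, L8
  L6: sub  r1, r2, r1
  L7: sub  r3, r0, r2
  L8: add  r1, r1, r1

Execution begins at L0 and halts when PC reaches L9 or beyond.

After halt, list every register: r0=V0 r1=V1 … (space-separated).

r0=0 r1=0 r2=11 r3=65525

PC=0  xor  r3, r1, r1        | r0=0 r1=11 r2=5 r3=0
PC=1  beq  r0, r3, L6        | r0=0 r1=11 r2=5 r3=0  [TAKEN]
PC=2  or   r2, r3, r1        | r0=0 r1=11 r2=11 r3=0
PC=6  sub  r1, r2, r1        | r0=0 r1=0 r2=11 r3=0
PC=7  sub  r3, r0, r2        | r0=0 r1=0 r2=11 r3=65525
PC=8  add  r1, r1, r1        | r0=0 r1=0 r2=11 r3=65525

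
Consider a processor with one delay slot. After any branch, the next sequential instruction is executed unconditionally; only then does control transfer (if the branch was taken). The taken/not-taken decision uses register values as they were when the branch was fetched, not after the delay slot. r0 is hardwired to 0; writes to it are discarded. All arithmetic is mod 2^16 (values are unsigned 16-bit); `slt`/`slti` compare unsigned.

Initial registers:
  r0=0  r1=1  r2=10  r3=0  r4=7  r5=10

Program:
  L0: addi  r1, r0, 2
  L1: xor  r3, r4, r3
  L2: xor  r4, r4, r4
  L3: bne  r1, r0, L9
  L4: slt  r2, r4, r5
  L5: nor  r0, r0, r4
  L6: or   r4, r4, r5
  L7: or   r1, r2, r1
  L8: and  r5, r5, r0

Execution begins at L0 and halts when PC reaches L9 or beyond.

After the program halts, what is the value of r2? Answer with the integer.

1

  step pc=0: addi  r1, r0, 2  regs=(0,2,10,0,7,10)
  step pc=1: xor  r3, r4, r3  regs=(0,2,10,7,7,10)
  step pc=2: xor  r4, r4, r4  regs=(0,2,10,7,0,10)
  step pc=3: bne  r1, r0, L9  cond=T  regs=(0,2,10,7,0,10)
  step pc=4: slt  r2, r4, r5  regs=(0,2,1,7,0,10)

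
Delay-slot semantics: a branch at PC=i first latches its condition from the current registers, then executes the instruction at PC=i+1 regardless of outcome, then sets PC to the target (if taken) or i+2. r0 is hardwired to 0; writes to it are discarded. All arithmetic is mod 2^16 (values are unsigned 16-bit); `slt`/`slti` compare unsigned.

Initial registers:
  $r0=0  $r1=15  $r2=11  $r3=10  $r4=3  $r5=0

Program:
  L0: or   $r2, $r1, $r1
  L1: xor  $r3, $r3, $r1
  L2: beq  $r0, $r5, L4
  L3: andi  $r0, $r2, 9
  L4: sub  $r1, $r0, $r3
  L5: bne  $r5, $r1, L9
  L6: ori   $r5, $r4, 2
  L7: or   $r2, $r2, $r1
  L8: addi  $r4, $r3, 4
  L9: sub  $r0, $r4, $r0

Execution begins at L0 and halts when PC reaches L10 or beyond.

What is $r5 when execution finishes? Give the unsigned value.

3

PC=0  or   $r2, $r1, $r1     | $r0=0 $r1=15 $r2=15 $r3=10 $r4=3 $r5=0
PC=1  xor  $r3, $r3, $r1     | $r0=0 $r1=15 $r2=15 $r3=5 $r4=3 $r5=0
PC=2  beq  $r0, $r5, L4      | $r0=0 $r1=15 $r2=15 $r3=5 $r4=3 $r5=0  [TAKEN]
PC=3  andi  $r0, $r2, 9      | $r0=0 $r1=15 $r2=15 $r3=5 $r4=3 $r5=0
PC=4  sub  $r1, $r0, $r3     | $r0=0 $r1=65531 $r2=15 $r3=5 $r4=3 $r5=0
PC=5  bne  $r5, $r1, L9      | $r0=0 $r1=65531 $r2=15 $r3=5 $r4=3 $r5=0  [TAKEN]
PC=6  ori   $r5, $r4, 2      | $r0=0 $r1=65531 $r2=15 $r3=5 $r4=3 $r5=3
PC=9  sub  $r0, $r4, $r0     | $r0=0 $r1=65531 $r2=15 $r3=5 $r4=3 $r5=3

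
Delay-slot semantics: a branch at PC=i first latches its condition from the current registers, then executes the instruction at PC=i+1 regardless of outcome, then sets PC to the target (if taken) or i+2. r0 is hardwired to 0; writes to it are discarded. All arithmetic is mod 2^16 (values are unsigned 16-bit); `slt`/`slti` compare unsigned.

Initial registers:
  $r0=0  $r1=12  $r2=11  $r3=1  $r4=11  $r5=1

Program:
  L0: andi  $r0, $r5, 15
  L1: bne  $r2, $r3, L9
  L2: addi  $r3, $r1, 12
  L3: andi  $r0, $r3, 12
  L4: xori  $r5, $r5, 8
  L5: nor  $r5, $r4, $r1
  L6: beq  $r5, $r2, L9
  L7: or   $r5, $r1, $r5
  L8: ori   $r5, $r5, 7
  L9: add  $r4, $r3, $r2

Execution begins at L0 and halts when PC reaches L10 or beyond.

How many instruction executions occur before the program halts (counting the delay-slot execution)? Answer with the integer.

4

  step pc=0: andi  $r0, $r5, 15  regs=(0,12,11,1,11,1)
  step pc=1: bne  $r2, $r3, L9  cond=T  regs=(0,12,11,1,11,1)
  step pc=2: addi  $r3, $r1, 12  regs=(0,12,11,24,11,1)
  step pc=9: add  $r4, $r3, $r2  regs=(0,12,11,24,35,1)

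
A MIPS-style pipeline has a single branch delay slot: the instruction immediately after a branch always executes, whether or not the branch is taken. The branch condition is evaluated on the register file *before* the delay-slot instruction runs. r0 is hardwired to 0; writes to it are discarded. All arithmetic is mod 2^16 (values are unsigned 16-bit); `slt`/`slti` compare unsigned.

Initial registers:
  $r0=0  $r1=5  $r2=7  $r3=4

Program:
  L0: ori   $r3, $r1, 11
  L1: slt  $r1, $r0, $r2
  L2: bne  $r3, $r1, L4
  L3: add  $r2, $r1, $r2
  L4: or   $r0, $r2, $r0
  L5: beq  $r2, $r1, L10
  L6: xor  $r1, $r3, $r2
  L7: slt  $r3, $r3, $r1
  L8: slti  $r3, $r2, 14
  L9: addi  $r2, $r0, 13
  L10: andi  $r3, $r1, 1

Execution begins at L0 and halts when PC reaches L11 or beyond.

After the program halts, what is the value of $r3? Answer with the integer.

1

#0 ori   $r3, $r1, 11 ; 0/5/7/15
#1 slt  $r1, $r0, $r2 ; 0/1/7/15
#2 bne  $r3, $r1, L4 ; 0/1/7/15 ; →target
#3 add  $r2, $r1, $r2 ; 0/1/8/15
#4 or   $r0, $r2, $r0 ; 0/1/8/15
#5 beq  $r2, $r1, L10 ; 0/1/8/15 ; →fallthru
#6 xor  $r1, $r3, $r2 ; 0/7/8/15
#7 slt  $r3, $r3, $r1 ; 0/7/8/0
#8 slti  $r3, $r2, 14 ; 0/7/8/1
#9 addi  $r2, $r0, 13 ; 0/7/13/1
#10 andi  $r3, $r1, 1 ; 0/7/13/1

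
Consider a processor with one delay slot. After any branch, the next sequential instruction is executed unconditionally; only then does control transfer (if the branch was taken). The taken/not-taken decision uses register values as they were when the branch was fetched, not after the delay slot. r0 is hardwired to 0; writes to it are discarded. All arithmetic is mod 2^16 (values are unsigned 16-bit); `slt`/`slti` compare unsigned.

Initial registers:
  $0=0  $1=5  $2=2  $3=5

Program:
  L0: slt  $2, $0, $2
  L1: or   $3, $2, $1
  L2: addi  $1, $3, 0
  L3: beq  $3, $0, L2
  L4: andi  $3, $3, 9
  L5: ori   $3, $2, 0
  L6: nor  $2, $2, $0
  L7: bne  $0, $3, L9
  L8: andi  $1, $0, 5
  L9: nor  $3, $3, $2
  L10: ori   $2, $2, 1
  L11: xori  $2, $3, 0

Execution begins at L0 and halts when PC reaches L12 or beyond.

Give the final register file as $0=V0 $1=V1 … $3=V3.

  step pc=0: slt  $2, $0, $2  regs=(0,5,1,5)
  step pc=1: or   $3, $2, $1  regs=(0,5,1,5)
  step pc=2: addi  $1, $3, 0  regs=(0,5,1,5)
  step pc=3: beq  $3, $0, L2  cond=F  regs=(0,5,1,5)
  step pc=4: andi  $3, $3, 9  regs=(0,5,1,1)
  step pc=5: ori   $3, $2, 0  regs=(0,5,1,1)
  step pc=6: nor  $2, $2, $0  regs=(0,5,65534,1)
  step pc=7: bne  $0, $3, L9  cond=T  regs=(0,5,65534,1)
  step pc=8: andi  $1, $0, 5  regs=(0,0,65534,1)
  step pc=9: nor  $3, $3, $2  regs=(0,0,65534,0)
  step pc=10: ori   $2, $2, 1  regs=(0,0,65535,0)
  step pc=11: xori  $2, $3, 0  regs=(0,0,0,0)

$0=0 $1=0 $2=0 $3=0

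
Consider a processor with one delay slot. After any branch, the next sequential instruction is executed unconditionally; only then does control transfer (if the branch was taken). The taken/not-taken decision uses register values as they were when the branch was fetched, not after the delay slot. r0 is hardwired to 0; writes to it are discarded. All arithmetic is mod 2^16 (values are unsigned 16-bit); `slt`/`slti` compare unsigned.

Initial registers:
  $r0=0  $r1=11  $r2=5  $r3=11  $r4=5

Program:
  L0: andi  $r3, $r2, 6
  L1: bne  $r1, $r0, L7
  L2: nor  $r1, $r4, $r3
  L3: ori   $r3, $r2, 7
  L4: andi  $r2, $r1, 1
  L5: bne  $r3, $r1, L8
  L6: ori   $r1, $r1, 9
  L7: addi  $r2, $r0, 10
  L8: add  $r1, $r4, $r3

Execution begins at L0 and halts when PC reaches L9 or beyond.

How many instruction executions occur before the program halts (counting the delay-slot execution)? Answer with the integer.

5

PC=0  andi  $r3, $r2, 6      | $r0=0 $r1=11 $r2=5 $r3=4 $r4=5
PC=1  bne  $r1, $r0, L7      | $r0=0 $r1=11 $r2=5 $r3=4 $r4=5  [TAKEN]
PC=2  nor  $r1, $r4, $r3     | $r0=0 $r1=65530 $r2=5 $r3=4 $r4=5
PC=7  addi  $r2, $r0, 10     | $r0=0 $r1=65530 $r2=10 $r3=4 $r4=5
PC=8  add  $r1, $r4, $r3     | $r0=0 $r1=9 $r2=10 $r3=4 $r4=5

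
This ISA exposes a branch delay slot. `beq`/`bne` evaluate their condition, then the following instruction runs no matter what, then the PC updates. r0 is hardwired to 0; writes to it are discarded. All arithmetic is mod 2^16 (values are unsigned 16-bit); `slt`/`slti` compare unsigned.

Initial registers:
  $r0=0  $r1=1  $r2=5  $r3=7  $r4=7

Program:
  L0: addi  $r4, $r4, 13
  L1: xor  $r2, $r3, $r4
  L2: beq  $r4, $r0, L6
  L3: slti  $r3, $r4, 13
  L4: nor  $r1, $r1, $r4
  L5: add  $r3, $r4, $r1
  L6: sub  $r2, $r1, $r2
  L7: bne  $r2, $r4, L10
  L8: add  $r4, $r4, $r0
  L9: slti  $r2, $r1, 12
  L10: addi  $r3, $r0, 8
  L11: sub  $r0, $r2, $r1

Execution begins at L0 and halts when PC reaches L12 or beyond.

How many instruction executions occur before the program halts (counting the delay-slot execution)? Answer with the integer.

11

  step pc=0: addi  $r4, $r4, 13  regs=(0,1,5,7,20)
  step pc=1: xor  $r2, $r3, $r4  regs=(0,1,19,7,20)
  step pc=2: beq  $r4, $r0, L6  cond=F  regs=(0,1,19,7,20)
  step pc=3: slti  $r3, $r4, 13  regs=(0,1,19,0,20)
  step pc=4: nor  $r1, $r1, $r4  regs=(0,65514,19,0,20)
  step pc=5: add  $r3, $r4, $r1  regs=(0,65514,19,65534,20)
  step pc=6: sub  $r2, $r1, $r2  regs=(0,65514,65495,65534,20)
  step pc=7: bne  $r2, $r4, L10  cond=T  regs=(0,65514,65495,65534,20)
  step pc=8: add  $r4, $r4, $r0  regs=(0,65514,65495,65534,20)
  step pc=10: addi  $r3, $r0, 8  regs=(0,65514,65495,8,20)
  step pc=11: sub  $r0, $r2, $r1  regs=(0,65514,65495,8,20)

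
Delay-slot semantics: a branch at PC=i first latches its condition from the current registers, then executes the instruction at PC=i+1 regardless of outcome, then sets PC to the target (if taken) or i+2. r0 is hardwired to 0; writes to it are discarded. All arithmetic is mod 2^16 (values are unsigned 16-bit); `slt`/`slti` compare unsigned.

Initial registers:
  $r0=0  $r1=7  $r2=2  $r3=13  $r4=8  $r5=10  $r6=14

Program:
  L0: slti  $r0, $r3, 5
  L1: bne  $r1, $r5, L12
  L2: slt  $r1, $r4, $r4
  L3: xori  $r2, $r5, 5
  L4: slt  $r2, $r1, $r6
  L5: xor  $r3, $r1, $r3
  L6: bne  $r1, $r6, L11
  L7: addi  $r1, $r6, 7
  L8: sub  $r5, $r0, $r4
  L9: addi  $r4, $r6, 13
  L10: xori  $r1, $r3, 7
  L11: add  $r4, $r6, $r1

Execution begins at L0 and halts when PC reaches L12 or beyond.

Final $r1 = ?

PC=0  slti  $r0, $r3, 5      | $r0=0 $r1=7 $r2=2 $r3=13 $r4=8 $r5=10 $r6=14
PC=1  bne  $r1, $r5, L12     | $r0=0 $r1=7 $r2=2 $r3=13 $r4=8 $r5=10 $r6=14  [TAKEN]
PC=2  slt  $r1, $r4, $r4     | $r0=0 $r1=0 $r2=2 $r3=13 $r4=8 $r5=10 $r6=14

0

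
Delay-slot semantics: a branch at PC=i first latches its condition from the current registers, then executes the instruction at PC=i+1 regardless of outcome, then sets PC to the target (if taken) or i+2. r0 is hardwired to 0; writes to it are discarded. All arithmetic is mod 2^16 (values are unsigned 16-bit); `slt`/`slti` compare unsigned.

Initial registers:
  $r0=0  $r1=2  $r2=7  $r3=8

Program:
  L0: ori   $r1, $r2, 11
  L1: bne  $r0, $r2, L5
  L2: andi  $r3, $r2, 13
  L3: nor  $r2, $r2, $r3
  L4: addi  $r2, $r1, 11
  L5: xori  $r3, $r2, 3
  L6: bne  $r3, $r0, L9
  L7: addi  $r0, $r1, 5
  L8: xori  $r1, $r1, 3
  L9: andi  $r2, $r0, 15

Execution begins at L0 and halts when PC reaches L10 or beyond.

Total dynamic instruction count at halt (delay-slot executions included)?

7

  step pc=0: ori   $r1, $r2, 11  regs=(0,15,7,8)
  step pc=1: bne  $r0, $r2, L5  cond=T  regs=(0,15,7,8)
  step pc=2: andi  $r3, $r2, 13  regs=(0,15,7,5)
  step pc=5: xori  $r3, $r2, 3  regs=(0,15,7,4)
  step pc=6: bne  $r3, $r0, L9  cond=T  regs=(0,15,7,4)
  step pc=7: addi  $r0, $r1, 5  regs=(0,15,7,4)
  step pc=9: andi  $r2, $r0, 15  regs=(0,15,0,4)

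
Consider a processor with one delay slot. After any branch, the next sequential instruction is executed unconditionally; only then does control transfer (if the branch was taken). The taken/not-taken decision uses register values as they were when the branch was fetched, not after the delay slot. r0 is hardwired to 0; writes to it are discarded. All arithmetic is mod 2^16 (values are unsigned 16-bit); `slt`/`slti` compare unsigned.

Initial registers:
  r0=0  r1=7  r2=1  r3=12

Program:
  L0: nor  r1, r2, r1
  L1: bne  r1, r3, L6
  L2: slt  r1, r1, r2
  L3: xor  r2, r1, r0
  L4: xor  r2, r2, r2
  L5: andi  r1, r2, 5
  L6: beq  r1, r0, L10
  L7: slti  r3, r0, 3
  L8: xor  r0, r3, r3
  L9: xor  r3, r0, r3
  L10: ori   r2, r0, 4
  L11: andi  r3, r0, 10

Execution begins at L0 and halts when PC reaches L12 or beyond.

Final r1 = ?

PC=0  nor  r1, r2, r1        | r0=0 r1=65528 r2=1 r3=12
PC=1  bne  r1, r3, L6        | r0=0 r1=65528 r2=1 r3=12  [TAKEN]
PC=2  slt  r1, r1, r2        | r0=0 r1=0 r2=1 r3=12
PC=6  beq  r1, r0, L10       | r0=0 r1=0 r2=1 r3=12  [TAKEN]
PC=7  slti  r3, r0, 3        | r0=0 r1=0 r2=1 r3=1
PC=10 ori   r2, r0, 4        | r0=0 r1=0 r2=4 r3=1
PC=11 andi  r3, r0, 10       | r0=0 r1=0 r2=4 r3=0

0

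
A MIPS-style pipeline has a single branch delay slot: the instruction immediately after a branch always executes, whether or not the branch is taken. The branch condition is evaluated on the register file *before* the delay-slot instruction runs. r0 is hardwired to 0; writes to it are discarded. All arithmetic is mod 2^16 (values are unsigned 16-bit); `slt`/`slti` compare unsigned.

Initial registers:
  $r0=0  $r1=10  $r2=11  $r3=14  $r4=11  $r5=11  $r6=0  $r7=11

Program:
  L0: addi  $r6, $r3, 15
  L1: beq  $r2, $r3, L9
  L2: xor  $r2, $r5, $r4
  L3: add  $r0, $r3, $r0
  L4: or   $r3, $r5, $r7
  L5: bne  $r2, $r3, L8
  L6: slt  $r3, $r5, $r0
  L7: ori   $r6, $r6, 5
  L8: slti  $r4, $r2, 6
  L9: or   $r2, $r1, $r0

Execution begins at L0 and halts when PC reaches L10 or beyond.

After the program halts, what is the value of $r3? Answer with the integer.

  step pc=0: addi  $r6, $r3, 15  regs=(0,10,11,14,11,11,29,11)
  step pc=1: beq  $r2, $r3, L9  cond=F  regs=(0,10,11,14,11,11,29,11)
  step pc=2: xor  $r2, $r5, $r4  regs=(0,10,0,14,11,11,29,11)
  step pc=3: add  $r0, $r3, $r0  regs=(0,10,0,14,11,11,29,11)
  step pc=4: or   $r3, $r5, $r7  regs=(0,10,0,11,11,11,29,11)
  step pc=5: bne  $r2, $r3, L8  cond=T  regs=(0,10,0,11,11,11,29,11)
  step pc=6: slt  $r3, $r5, $r0  regs=(0,10,0,0,11,11,29,11)
  step pc=8: slti  $r4, $r2, 6  regs=(0,10,0,0,1,11,29,11)
  step pc=9: or   $r2, $r1, $r0  regs=(0,10,10,0,1,11,29,11)

0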